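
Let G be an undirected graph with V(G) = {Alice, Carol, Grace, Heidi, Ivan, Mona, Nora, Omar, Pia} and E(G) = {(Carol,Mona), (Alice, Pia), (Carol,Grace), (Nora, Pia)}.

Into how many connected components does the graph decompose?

5

From Alice: component {Alice, Nora, Pia}.
From Carol: component {Carol, Grace, Mona}.
From Heidi: component {Heidi}.
From Ivan: component {Ivan}.
From Omar: component {Omar}.
That's 5 components.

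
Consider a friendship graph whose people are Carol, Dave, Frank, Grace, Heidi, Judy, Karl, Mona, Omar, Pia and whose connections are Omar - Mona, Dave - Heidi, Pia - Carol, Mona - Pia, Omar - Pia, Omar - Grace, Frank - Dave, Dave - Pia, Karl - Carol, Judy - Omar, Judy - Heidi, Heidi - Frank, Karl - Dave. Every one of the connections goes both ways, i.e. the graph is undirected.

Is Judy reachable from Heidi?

Explore from Heidi.
Distance 1: reach Dave, Frank, Judy.
Found Judy.

Yes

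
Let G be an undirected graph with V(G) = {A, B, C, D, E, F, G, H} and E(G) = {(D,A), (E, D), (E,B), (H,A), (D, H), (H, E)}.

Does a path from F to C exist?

No

F has no edges, so nothing is reachable from it.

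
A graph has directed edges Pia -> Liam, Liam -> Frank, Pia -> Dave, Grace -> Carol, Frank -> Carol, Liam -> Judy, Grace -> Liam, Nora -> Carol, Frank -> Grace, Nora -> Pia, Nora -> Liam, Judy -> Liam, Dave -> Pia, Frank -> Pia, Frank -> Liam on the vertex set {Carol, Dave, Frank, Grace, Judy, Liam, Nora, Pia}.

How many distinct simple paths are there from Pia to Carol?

Pia→Liam→Frank→Carol
Pia→Liam→Frank→Grace→Carol

2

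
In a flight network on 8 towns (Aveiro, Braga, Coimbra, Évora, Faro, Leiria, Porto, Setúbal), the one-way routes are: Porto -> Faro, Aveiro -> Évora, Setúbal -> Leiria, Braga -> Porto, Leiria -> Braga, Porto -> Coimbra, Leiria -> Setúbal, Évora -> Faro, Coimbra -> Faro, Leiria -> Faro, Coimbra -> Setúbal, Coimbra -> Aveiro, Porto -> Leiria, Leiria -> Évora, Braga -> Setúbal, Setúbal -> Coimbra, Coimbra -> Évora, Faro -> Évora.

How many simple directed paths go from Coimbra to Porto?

Coimbra→Setúbal→Leiria→Braga→Porto

1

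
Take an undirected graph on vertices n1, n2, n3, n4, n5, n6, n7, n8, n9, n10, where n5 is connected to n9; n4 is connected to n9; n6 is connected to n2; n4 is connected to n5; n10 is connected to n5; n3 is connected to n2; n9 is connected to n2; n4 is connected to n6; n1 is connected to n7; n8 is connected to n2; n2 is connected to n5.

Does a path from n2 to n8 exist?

Yes

Explore from n2.
Distance 1: reach n3, n5, n6, n8, n9.
Found n8.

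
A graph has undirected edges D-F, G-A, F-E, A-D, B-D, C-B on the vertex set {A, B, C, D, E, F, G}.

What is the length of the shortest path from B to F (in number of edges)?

Distance 0: B.
Distance 1: C, D.
Distance 2: A, F — contains F.

2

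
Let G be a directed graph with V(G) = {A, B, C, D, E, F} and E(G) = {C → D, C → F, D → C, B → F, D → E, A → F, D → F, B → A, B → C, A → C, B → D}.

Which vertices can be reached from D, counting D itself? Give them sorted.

Start at D.
Its neighbours: C, E, F.
Nothing further is reachable.

C, D, E, F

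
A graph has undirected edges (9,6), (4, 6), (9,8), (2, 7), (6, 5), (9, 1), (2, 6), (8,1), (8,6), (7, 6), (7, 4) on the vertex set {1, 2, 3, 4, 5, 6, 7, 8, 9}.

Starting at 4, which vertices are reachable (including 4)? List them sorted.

Start at 4.
Its neighbours: 6, 7.
Then their neighbours: 2, 5, 8, 9.
Then next layer: 1.
Nothing further is reachable.

1, 2, 4, 5, 6, 7, 8, 9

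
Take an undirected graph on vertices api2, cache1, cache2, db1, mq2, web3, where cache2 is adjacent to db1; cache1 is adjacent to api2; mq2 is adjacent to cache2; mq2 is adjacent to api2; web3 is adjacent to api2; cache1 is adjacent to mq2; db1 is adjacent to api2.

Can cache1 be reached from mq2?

Yes

Explore from mq2.
Distance 1: reach api2, cache1, cache2.
Found cache1.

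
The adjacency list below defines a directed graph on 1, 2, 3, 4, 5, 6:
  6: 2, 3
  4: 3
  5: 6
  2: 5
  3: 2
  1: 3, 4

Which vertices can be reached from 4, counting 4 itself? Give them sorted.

2, 3, 4, 5, 6

Start at 4.
Its neighbours: 3.
Then their neighbours: 2.
Then next layer: 5.
Then next layer: 6.
Nothing further is reachable.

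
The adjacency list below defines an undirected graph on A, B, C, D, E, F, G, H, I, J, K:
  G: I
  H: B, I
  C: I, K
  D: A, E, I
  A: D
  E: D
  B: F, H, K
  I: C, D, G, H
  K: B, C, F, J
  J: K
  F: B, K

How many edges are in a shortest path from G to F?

Distance 0: G.
Distance 1: I.
Distance 2: C, D, H.
Distance 3: A, B, E, K.
Distance 4: F, J — contains F.

4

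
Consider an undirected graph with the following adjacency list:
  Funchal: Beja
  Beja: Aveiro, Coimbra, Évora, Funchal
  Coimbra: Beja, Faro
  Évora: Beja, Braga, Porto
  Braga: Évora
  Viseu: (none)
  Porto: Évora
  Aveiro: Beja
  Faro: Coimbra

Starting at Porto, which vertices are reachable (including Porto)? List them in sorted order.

Start at Porto.
Its neighbours: Évora.
Then their neighbours: Beja, Braga.
Then next layer: Aveiro, Coimbra, Funchal.
Then next layer: Faro.
Nothing further is reachable.

Aveiro, Beja, Braga, Coimbra, Évora, Faro, Funchal, Porto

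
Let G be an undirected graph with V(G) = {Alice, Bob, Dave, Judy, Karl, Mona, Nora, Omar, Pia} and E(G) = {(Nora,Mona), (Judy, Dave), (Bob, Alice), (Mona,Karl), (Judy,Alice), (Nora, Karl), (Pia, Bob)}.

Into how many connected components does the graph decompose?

From Alice: component {Alice, Bob, Dave, Judy, Pia}.
From Karl: component {Karl, Mona, Nora}.
From Omar: component {Omar}.
That's 3 components.

3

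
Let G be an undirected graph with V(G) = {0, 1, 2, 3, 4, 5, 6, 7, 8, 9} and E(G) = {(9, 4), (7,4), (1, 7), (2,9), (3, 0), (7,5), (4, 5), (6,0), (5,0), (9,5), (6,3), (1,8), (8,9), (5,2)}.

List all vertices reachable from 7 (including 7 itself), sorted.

Start at 7.
Its neighbours: 1, 4, 5.
Then their neighbours: 0, 2, 8, 9.
Then next layer: 3, 6.
Every vertex is now reached.

0, 1, 2, 3, 4, 5, 6, 7, 8, 9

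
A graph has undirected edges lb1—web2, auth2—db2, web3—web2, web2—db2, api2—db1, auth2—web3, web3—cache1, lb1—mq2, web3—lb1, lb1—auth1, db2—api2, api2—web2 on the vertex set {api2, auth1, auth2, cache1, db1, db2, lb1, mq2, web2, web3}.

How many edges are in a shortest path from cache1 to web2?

Distance 0: cache1.
Distance 1: web3.
Distance 2: auth2, lb1, web2 — contains web2.

2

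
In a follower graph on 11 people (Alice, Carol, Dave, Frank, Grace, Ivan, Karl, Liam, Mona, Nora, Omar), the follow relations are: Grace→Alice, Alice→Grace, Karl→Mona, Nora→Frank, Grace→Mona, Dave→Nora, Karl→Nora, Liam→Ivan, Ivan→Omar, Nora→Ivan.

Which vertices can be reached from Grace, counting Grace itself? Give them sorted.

Alice, Grace, Mona

Start at Grace.
Its neighbours: Alice, Mona.
Nothing further is reachable.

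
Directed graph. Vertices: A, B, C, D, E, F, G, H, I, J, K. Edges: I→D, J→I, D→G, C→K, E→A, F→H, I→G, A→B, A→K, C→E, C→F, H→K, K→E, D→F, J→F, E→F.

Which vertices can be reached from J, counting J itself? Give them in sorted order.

A, B, D, E, F, G, H, I, J, K

Start at J.
Its neighbours: F, I.
Then their neighbours: D, G, H.
Then next layer: K.
Then next layer: E.
Then next layer: A.
Then next layer: B.
Nothing further is reachable.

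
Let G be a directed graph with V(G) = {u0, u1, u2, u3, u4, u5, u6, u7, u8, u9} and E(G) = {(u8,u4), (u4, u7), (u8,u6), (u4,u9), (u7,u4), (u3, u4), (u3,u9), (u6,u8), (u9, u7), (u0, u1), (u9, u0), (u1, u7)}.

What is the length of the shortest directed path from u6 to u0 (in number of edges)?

4

Distance 0: u6.
Distance 1: u8.
Distance 2: u4.
Distance 3: u7, u9.
Distance 4: u0 — contains u0.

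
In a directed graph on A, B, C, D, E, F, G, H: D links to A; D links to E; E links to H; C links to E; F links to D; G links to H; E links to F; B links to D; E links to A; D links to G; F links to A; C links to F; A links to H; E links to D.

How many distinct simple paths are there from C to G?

3

C→E→D→G
C→E→F→D→G
C→F→D→G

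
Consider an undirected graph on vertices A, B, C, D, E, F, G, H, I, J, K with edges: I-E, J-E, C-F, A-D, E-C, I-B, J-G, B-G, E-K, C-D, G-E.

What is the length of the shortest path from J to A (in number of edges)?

Distance 0: J.
Distance 1: E, G.
Distance 2: B, C, I, K.
Distance 3: D, F.
Distance 4: A — contains A.

4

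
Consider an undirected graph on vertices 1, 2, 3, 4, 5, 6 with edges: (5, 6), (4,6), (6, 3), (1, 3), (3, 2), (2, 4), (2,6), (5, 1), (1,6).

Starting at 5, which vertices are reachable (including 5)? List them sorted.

1, 2, 3, 4, 5, 6

Start at 5.
Its neighbours: 1, 6.
Then their neighbours: 2, 3, 4.
Every vertex is now reached.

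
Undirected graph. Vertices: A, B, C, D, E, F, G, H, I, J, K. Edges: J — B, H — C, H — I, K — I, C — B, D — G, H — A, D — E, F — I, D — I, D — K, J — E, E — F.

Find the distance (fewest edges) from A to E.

4

Distance 0: A.
Distance 1: H.
Distance 2: C, I.
Distance 3: B, D, F, K.
Distance 4: E, G, J — contains E.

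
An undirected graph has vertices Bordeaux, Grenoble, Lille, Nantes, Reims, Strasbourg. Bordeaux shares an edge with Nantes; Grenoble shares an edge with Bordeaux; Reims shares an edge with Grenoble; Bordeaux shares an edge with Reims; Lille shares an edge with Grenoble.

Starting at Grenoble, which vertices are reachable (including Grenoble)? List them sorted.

Bordeaux, Grenoble, Lille, Nantes, Reims

Start at Grenoble.
Its neighbours: Bordeaux, Lille, Reims.
Then their neighbours: Nantes.
Nothing further is reachable.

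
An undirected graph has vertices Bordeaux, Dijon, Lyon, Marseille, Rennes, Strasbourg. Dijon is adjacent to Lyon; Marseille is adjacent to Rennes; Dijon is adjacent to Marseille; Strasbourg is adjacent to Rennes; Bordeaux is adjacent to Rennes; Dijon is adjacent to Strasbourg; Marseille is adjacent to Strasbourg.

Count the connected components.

From Bordeaux: component {Bordeaux, Dijon, Lyon, Marseille, Rennes, Strasbourg}.
That's 1 component.

1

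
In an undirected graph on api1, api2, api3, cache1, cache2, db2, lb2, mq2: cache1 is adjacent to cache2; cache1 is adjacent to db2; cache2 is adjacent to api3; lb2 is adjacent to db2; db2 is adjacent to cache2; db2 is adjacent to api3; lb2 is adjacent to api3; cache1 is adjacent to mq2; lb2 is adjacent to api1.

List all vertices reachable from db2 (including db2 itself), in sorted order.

Start at db2.
Its neighbours: api3, cache1, cache2, lb2.
Then their neighbours: api1, mq2.
Nothing further is reachable.

api1, api3, cache1, cache2, db2, lb2, mq2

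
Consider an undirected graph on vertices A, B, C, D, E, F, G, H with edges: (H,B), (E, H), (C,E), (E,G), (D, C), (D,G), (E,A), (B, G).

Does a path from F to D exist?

F has no edges, so nothing is reachable from it.

No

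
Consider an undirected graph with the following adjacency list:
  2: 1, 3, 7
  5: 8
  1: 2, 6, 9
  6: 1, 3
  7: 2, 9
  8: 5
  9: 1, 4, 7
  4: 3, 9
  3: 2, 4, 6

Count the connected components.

2

From 1: component {1, 2, 3, 4, 6, 7, 9}.
From 5: component {5, 8}.
That's 2 components.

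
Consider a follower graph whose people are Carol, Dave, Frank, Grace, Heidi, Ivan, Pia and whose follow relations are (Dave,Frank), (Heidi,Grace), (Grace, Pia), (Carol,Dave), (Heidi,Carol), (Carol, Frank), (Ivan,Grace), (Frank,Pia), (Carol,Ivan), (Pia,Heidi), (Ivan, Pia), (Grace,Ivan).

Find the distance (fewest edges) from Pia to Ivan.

Distance 0: Pia.
Distance 1: Heidi.
Distance 2: Carol, Grace.
Distance 3: Dave, Frank, Ivan — contains Ivan.

3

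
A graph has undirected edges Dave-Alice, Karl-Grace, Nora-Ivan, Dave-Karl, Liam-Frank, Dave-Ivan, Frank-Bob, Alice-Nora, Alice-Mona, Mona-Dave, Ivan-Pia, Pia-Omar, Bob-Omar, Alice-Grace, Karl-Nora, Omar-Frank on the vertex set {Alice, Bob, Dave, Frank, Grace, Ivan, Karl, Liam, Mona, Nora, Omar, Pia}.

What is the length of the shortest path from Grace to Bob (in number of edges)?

Distance 0: Grace.
Distance 1: Alice, Karl.
Distance 2: Dave, Mona, Nora.
Distance 3: Ivan.
Distance 4: Pia.
Distance 5: Omar.
Distance 6: Bob, Frank — contains Bob.

6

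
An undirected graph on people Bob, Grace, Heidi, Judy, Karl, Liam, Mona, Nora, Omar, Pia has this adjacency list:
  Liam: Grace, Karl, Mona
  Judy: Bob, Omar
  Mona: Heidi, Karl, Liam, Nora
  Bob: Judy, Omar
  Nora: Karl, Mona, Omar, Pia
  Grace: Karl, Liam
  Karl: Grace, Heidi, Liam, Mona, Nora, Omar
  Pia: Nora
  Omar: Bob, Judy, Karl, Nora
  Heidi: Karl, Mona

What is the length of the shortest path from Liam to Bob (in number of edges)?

Distance 0: Liam.
Distance 1: Grace, Karl, Mona.
Distance 2: Heidi, Nora, Omar.
Distance 3: Bob, Judy, Pia — contains Bob.

3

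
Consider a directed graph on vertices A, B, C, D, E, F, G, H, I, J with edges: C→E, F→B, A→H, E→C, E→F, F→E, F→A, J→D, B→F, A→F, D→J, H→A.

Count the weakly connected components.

From A: component {A, B, C, E, F, H}.
From D: component {D, J}.
From G: component {G}.
From I: component {I}.
That's 4 components.

4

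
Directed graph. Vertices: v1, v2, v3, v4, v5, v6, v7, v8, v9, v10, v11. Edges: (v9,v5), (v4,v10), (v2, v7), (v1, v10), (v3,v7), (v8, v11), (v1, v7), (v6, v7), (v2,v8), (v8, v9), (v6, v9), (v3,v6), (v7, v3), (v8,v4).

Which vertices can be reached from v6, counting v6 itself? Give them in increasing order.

v3, v5, v6, v7, v9

Start at v6.
Its neighbours: v7, v9.
Then their neighbours: v3, v5.
Nothing further is reachable.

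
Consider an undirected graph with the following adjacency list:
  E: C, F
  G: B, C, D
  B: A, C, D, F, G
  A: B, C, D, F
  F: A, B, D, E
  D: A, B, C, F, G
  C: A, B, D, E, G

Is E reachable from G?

Explore from G.
Distance 1: reach B, C, D.
Distance 2: reach A, E, F.
Found E.

Yes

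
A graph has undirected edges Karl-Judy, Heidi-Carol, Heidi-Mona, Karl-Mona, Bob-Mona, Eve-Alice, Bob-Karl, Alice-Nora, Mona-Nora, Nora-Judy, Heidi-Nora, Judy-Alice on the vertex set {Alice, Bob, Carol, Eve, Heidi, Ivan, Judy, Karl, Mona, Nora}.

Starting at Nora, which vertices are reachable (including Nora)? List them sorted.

Alice, Bob, Carol, Eve, Heidi, Judy, Karl, Mona, Nora

Start at Nora.
Its neighbours: Alice, Heidi, Judy, Mona.
Then their neighbours: Bob, Carol, Eve, Karl.
Nothing further is reachable.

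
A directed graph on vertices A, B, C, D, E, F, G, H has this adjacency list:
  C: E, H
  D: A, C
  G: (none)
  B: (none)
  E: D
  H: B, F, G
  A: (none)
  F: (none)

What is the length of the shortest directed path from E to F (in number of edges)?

4

Distance 0: E.
Distance 1: D.
Distance 2: A, C.
Distance 3: H.
Distance 4: B, F, G — contains F.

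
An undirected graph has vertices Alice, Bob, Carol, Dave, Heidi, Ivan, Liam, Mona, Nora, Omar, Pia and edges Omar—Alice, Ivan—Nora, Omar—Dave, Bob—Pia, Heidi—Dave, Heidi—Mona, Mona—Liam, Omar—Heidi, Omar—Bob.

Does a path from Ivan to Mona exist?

Explore from Ivan.
Distance 1: reach Nora.
The search is exhausted without reaching Mona; it lies in a different component.

No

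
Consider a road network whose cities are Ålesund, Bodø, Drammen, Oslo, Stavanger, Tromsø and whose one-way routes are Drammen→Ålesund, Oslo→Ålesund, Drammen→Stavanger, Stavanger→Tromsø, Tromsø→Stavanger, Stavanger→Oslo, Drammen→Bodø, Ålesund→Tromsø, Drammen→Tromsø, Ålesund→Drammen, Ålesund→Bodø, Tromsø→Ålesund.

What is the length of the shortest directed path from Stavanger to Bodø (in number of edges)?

Distance 0: Stavanger.
Distance 1: Oslo, Tromsø.
Distance 2: Ålesund.
Distance 3: Bodø, Drammen — contains Bodø.

3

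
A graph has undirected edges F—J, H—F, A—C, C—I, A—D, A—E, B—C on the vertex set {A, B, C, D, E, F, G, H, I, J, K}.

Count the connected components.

From A: component {A, B, C, D, E, I}.
From F: component {F, H, J}.
From G: component {G}.
From K: component {K}.
That's 4 components.

4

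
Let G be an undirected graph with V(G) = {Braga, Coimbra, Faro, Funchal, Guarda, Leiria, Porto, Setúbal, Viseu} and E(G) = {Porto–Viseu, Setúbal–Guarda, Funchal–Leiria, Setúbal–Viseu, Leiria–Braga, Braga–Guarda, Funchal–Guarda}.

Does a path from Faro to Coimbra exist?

No

Faro has no edges, so nothing is reachable from it.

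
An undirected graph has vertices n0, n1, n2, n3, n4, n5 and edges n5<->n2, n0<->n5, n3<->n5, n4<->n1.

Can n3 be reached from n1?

Explore from n1.
Distance 1: reach n4.
The search is exhausted without reaching n3; it lies in a different component.

No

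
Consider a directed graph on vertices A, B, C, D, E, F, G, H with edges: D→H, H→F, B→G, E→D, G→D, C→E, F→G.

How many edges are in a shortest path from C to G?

5

Distance 0: C.
Distance 1: E.
Distance 2: D.
Distance 3: H.
Distance 4: F.
Distance 5: G — contains G.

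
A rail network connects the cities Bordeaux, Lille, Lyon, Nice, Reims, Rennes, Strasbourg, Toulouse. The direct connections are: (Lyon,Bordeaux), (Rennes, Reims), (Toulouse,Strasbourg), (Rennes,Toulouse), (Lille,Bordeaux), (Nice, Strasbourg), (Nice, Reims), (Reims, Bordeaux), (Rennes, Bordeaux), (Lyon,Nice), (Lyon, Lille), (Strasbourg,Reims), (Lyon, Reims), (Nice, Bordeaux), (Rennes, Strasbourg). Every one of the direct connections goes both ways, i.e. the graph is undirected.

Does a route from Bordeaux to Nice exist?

Explore from Bordeaux.
Distance 1: reach Lille, Lyon, Nice, Reims, Rennes.
Found Nice.

Yes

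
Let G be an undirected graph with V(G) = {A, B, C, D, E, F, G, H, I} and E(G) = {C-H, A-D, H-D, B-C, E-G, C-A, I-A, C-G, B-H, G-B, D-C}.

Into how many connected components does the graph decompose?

From A: component {A, B, C, D, E, G, H, I}.
From F: component {F}.
That's 2 components.

2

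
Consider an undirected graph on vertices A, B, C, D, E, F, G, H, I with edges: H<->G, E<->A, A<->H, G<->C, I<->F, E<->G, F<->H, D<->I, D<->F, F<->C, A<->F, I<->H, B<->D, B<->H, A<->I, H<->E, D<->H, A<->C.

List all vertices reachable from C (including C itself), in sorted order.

A, B, C, D, E, F, G, H, I

Start at C.
Its neighbours: A, F, G.
Then their neighbours: D, E, H, I.
Then next layer: B.
Every vertex is now reached.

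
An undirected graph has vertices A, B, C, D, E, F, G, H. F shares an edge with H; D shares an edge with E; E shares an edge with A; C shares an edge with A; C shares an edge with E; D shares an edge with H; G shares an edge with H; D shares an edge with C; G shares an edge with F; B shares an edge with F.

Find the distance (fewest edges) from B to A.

Distance 0: B.
Distance 1: F.
Distance 2: G, H.
Distance 3: D.
Distance 4: C, E.
Distance 5: A — contains A.

5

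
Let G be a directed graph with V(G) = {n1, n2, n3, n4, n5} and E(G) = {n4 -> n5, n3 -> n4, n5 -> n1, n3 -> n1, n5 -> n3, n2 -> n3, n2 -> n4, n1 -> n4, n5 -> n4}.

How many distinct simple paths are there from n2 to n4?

3

n2→n3→n1→n4
n2→n3→n4
n2→n4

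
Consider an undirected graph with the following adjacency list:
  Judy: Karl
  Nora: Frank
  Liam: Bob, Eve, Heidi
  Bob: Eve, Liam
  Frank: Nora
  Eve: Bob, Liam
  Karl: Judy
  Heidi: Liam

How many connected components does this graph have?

3

From Bob: component {Bob, Eve, Heidi, Liam}.
From Frank: component {Frank, Nora}.
From Judy: component {Judy, Karl}.
That's 3 components.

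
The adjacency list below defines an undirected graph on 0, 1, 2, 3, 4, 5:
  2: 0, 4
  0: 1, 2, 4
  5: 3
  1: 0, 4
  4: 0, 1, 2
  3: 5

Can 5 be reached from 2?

No

Explore from 2.
Distance 1: reach 0, 4.
Distance 2: reach 1.
The search is exhausted without reaching 5; it lies in a different component.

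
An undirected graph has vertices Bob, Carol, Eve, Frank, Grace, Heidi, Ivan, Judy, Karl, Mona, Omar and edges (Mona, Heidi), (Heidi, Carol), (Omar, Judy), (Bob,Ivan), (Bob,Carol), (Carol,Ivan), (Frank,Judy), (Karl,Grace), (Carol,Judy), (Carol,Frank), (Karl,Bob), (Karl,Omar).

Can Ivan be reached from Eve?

Eve has no edges, so nothing is reachable from it.

No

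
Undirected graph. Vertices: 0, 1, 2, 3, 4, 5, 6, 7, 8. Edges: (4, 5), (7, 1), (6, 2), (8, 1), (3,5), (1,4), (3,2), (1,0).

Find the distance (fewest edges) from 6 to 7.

Distance 0: 6.
Distance 1: 2.
Distance 2: 3.
Distance 3: 5.
Distance 4: 4.
Distance 5: 1.
Distance 6: 0, 7, 8 — contains 7.

6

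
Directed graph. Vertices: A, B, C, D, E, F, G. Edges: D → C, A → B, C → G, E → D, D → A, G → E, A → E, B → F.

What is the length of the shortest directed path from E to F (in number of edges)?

Distance 0: E.
Distance 1: D.
Distance 2: A, C.
Distance 3: B, G.
Distance 4: F — contains F.

4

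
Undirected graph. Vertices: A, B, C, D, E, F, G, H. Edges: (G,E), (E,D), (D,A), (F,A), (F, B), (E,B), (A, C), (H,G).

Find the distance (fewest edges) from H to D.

Distance 0: H.
Distance 1: G.
Distance 2: E.
Distance 3: B, D — contains D.

3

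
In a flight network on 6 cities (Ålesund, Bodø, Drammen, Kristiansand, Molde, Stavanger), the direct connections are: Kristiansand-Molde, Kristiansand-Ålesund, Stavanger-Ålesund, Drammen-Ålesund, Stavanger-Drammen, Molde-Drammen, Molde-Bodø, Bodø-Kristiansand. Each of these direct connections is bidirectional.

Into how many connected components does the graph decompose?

1

From Ålesund: component {Ålesund, Bodø, Drammen, Kristiansand, Molde, Stavanger}.
That's 1 component.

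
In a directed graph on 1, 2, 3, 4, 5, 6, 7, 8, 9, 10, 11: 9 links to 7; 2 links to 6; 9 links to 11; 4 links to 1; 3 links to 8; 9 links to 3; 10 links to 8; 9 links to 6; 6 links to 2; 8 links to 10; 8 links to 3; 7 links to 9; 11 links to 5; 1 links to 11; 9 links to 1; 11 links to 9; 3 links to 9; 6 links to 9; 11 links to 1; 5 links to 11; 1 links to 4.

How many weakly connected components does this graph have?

From 1: component {1, 2, 3, 4, 5, 6, 7, 8, 9, 10, 11}.
That's 1 component.

1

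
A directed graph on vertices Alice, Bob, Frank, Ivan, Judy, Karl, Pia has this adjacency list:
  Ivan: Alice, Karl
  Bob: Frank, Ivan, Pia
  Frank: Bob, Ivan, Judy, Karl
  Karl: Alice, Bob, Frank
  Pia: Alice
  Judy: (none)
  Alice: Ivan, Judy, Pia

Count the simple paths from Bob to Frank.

Bob→Frank
Bob→Ivan→Karl→Frank
Bob→Pia→Alice→Ivan→Karl→Frank

3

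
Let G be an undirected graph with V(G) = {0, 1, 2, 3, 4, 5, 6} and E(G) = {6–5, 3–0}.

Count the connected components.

From 0: component {0, 3}.
From 1: component {1}.
From 2: component {2}.
From 4: component {4}.
From 5: component {5, 6}.
That's 5 components.

5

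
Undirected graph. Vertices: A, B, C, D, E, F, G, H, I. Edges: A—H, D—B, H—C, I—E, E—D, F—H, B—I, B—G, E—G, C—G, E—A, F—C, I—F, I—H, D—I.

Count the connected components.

1

From A: component {A, B, C, D, E, F, G, H, I}.
That's 1 component.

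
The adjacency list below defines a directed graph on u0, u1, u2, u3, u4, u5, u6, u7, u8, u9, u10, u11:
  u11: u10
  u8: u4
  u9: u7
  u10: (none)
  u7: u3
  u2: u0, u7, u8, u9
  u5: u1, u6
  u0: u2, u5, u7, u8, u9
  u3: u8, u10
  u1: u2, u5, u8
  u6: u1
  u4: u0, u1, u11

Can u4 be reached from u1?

Yes

Explore from u1.
Distance 1: reach u2, u5, u8.
Distance 2: reach u0, u4, u6, u7, u9.
Found u4.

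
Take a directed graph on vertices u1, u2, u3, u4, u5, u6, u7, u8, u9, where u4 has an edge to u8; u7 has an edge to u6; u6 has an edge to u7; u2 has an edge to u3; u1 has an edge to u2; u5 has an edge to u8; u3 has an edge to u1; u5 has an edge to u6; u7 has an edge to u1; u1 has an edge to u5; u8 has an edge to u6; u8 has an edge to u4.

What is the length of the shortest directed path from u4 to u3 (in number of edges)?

6

Distance 0: u4.
Distance 1: u8.
Distance 2: u6.
Distance 3: u7.
Distance 4: u1.
Distance 5: u2, u5.
Distance 6: u3 — contains u3.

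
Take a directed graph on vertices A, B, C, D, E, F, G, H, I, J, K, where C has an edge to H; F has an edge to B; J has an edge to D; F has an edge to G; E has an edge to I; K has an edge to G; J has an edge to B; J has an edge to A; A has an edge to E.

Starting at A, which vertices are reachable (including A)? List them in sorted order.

Start at A.
Its neighbours: E.
Then their neighbours: I.
Nothing further is reachable.

A, E, I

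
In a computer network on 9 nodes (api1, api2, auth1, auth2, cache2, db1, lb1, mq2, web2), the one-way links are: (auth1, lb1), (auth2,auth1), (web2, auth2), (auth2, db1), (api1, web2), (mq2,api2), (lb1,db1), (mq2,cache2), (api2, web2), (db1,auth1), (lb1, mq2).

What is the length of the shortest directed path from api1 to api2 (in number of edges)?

Distance 0: api1.
Distance 1: web2.
Distance 2: auth2.
Distance 3: auth1, db1.
Distance 4: lb1.
Distance 5: mq2.
Distance 6: api2, cache2 — contains api2.

6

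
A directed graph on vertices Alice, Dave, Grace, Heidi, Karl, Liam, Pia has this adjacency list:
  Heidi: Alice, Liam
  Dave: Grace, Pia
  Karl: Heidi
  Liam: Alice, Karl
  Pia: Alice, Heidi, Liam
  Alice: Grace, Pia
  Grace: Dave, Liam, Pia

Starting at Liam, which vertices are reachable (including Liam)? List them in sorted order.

Alice, Dave, Grace, Heidi, Karl, Liam, Pia

Start at Liam.
Its neighbours: Alice, Karl.
Then their neighbours: Grace, Heidi, Pia.
Then next layer: Dave.
Every vertex is now reached.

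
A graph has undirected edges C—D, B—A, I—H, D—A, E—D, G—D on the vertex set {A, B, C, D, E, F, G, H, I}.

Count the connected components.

From A: component {A, B, C, D, E, G}.
From F: component {F}.
From H: component {H, I}.
That's 3 components.

3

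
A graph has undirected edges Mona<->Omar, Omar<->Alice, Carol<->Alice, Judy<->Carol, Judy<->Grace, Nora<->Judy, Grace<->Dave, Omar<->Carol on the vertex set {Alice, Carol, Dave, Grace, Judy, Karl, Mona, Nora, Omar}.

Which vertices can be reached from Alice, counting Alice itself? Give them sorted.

Alice, Carol, Dave, Grace, Judy, Mona, Nora, Omar

Start at Alice.
Its neighbours: Carol, Omar.
Then their neighbours: Judy, Mona.
Then next layer: Grace, Nora.
Then next layer: Dave.
Nothing further is reachable.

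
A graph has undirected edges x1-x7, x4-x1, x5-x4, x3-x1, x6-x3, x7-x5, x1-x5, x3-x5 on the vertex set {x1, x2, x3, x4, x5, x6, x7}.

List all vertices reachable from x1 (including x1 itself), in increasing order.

x1, x3, x4, x5, x6, x7

Start at x1.
Its neighbours: x3, x4, x5, x7.
Then their neighbours: x6.
Nothing further is reachable.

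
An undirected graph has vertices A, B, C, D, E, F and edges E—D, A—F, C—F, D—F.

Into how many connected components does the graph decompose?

2

From A: component {A, C, D, E, F}.
From B: component {B}.
That's 2 components.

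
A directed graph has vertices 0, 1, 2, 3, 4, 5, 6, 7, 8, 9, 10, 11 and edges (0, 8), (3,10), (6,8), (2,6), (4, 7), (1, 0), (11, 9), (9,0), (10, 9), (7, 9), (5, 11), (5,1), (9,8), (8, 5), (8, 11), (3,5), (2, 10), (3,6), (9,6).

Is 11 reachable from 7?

Explore from 7.
Distance 1: reach 9.
Distance 2: reach 0, 6, 8.
Distance 3: reach 5, 11.
Found 11.

Yes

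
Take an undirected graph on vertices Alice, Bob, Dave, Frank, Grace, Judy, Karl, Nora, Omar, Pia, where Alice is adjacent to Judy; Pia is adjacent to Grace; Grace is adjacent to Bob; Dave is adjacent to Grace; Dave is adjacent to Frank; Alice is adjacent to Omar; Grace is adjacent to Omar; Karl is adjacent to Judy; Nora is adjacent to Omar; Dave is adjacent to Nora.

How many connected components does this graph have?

1

From Alice: component {Alice, Bob, Dave, Frank, Grace, Judy, Karl, Nora, Omar, Pia}.
That's 1 component.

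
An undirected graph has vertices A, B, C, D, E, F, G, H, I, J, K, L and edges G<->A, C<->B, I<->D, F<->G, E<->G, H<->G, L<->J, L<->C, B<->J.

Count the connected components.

From A: component {A, E, F, G, H}.
From B: component {B, C, J, L}.
From D: component {D, I}.
From K: component {K}.
That's 4 components.

4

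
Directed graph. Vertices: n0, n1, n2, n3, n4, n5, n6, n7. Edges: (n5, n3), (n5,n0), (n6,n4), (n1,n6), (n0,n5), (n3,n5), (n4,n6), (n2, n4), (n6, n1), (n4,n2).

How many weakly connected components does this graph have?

From n0: component {n0, n3, n5}.
From n1: component {n1, n2, n4, n6}.
From n7: component {n7}.
That's 3 components.

3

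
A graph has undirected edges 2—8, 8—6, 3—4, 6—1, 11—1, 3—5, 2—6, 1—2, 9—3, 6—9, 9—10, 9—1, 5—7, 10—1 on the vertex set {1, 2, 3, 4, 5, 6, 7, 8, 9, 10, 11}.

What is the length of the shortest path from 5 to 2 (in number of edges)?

Distance 0: 5.
Distance 1: 3, 7.
Distance 2: 4, 9.
Distance 3: 1, 6, 10.
Distance 4: 2, 8, 11 — contains 2.

4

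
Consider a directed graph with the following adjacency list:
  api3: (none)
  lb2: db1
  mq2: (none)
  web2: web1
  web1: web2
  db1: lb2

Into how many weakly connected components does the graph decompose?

4

From api3: component {api3}.
From db1: component {db1, lb2}.
From mq2: component {mq2}.
From web1: component {web1, web2}.
That's 4 components.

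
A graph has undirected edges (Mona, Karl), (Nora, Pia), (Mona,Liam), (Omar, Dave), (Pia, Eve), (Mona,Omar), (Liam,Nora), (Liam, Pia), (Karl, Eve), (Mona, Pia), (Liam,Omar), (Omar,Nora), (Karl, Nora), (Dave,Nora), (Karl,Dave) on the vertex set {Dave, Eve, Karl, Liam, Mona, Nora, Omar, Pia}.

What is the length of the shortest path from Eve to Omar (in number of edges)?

Distance 0: Eve.
Distance 1: Karl, Pia.
Distance 2: Dave, Liam, Mona, Nora.
Distance 3: Omar — contains Omar.

3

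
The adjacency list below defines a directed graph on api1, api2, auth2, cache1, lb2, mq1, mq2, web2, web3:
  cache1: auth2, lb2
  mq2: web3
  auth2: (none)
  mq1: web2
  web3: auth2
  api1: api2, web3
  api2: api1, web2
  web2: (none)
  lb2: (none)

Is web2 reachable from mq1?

Yes

Explore from mq1.
Distance 1: reach web2.
Found web2.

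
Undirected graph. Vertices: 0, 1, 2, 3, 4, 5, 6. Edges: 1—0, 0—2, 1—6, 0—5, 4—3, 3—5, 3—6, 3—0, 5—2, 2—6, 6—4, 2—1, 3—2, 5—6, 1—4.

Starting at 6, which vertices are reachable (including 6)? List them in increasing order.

Start at 6.
Its neighbours: 1, 2, 3, 4, 5.
Then their neighbours: 0.
Every vertex is now reached.

0, 1, 2, 3, 4, 5, 6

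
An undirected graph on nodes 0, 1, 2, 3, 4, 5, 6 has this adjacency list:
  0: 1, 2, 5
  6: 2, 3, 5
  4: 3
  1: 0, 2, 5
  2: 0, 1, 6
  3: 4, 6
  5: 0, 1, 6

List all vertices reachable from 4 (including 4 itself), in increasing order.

Start at 4.
Its neighbours: 3.
Then their neighbours: 6.
Then next layer: 2, 5.
Then next layer: 0, 1.
Every vertex is now reached.

0, 1, 2, 3, 4, 5, 6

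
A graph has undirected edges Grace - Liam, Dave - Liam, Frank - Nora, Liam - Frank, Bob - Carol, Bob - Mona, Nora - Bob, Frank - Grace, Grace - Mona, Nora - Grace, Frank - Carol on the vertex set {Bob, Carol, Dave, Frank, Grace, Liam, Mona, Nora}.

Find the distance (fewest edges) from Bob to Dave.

4

Distance 0: Bob.
Distance 1: Carol, Mona, Nora.
Distance 2: Frank, Grace.
Distance 3: Liam.
Distance 4: Dave — contains Dave.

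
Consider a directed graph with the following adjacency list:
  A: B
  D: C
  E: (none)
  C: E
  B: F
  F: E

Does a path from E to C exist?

No

E has no outgoing edges, so nothing is reachable from it.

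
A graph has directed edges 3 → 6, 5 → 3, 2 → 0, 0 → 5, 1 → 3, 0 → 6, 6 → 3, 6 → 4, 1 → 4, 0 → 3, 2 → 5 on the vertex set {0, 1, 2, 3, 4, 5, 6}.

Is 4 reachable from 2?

Explore from 2.
Distance 1: reach 0, 5.
Distance 2: reach 3, 6.
Distance 3: reach 4.
Found 4.

Yes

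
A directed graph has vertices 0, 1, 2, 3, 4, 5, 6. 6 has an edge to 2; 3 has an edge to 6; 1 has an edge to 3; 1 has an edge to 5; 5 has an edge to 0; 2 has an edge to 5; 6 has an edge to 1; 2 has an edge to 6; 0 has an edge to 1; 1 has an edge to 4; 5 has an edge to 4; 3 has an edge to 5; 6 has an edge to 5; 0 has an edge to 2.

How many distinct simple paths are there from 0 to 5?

0→1→3→5
0→1→3→6→2→5
0→1→3→6→5
0→1→5
0→2→5
0→2→6→1→3→5
0→2→6→1→5
0→2→6→5

8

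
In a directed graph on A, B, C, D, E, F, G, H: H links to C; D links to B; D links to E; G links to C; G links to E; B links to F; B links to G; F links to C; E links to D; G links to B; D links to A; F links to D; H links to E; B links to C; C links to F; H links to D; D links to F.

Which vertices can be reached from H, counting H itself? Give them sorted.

A, B, C, D, E, F, G, H

Start at H.
Its neighbours: C, D, E.
Then their neighbours: A, B, F.
Then next layer: G.
Every vertex is now reached.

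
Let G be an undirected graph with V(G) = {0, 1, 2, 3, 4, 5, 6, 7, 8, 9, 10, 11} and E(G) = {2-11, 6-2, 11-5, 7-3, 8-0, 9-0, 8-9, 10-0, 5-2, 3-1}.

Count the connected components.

4

From 0: component {0, 8, 9, 10}.
From 1: component {1, 3, 7}.
From 2: component {2, 5, 6, 11}.
From 4: component {4}.
That's 4 components.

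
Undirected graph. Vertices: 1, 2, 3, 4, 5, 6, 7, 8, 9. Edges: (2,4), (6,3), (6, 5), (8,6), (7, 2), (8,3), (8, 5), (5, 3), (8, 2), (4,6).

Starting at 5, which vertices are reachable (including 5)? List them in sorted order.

2, 3, 4, 5, 6, 7, 8

Start at 5.
Its neighbours: 3, 6, 8.
Then their neighbours: 2, 4.
Then next layer: 7.
Nothing further is reachable.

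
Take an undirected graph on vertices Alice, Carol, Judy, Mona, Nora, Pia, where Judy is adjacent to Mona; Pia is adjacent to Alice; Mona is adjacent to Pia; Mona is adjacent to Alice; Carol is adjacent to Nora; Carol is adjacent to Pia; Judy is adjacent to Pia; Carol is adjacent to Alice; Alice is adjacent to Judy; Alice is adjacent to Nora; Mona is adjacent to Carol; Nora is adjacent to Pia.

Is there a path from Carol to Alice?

Yes

Explore from Carol.
Distance 1: reach Alice, Mona, Nora, Pia.
Found Alice.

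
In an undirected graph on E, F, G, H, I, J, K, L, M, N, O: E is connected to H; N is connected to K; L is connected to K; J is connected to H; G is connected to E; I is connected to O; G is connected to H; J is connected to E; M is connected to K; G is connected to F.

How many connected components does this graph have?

3

From E: component {E, F, G, H, J}.
From I: component {I, O}.
From K: component {K, L, M, N}.
That's 3 components.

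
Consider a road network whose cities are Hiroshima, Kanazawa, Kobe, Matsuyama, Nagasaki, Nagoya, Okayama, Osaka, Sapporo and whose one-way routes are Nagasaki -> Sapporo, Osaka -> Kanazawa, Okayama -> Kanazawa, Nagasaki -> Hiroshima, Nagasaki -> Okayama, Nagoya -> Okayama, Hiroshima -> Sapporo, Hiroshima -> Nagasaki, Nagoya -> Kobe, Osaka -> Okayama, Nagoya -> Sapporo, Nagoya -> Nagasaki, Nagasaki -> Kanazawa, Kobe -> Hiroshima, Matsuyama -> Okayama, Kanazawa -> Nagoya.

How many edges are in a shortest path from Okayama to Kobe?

Distance 0: Okayama.
Distance 1: Kanazawa.
Distance 2: Nagoya.
Distance 3: Kobe, Nagasaki, Sapporo — contains Kobe.

3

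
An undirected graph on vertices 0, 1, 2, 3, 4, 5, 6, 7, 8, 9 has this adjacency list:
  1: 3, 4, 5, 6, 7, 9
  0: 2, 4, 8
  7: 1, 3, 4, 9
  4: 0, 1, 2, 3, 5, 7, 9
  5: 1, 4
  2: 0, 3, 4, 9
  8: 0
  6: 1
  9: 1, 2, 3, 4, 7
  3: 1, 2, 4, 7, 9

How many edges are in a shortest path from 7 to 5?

2

Distance 0: 7.
Distance 1: 1, 3, 4, 9.
Distance 2: 0, 2, 5, 6 — contains 5.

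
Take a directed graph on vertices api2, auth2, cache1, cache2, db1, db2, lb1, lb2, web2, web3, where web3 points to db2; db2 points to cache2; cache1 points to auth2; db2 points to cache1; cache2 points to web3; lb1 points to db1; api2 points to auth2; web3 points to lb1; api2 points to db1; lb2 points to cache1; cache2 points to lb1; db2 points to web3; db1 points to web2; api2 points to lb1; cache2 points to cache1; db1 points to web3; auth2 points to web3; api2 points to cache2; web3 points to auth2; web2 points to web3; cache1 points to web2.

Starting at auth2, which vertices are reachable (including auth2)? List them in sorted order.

auth2, cache1, cache2, db1, db2, lb1, web2, web3

Start at auth2.
Its neighbours: web3.
Then their neighbours: db2, lb1.
Then next layer: cache1, cache2, db1.
Then next layer: web2.
Nothing further is reachable.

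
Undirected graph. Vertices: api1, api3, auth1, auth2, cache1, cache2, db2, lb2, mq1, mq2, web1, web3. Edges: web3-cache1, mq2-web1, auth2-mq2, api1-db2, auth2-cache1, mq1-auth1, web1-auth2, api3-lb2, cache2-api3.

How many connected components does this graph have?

From api1: component {api1, db2}.
From api3: component {api3, cache2, lb2}.
From auth1: component {auth1, mq1}.
From auth2: component {auth2, cache1, mq2, web1, web3}.
That's 4 components.

4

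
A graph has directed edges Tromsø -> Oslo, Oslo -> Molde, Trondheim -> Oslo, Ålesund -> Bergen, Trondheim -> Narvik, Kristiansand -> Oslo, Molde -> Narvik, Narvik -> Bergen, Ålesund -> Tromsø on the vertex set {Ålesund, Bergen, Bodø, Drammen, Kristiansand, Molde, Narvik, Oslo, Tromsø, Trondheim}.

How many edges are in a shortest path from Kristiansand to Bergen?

4

Distance 0: Kristiansand.
Distance 1: Oslo.
Distance 2: Molde.
Distance 3: Narvik.
Distance 4: Bergen — contains Bergen.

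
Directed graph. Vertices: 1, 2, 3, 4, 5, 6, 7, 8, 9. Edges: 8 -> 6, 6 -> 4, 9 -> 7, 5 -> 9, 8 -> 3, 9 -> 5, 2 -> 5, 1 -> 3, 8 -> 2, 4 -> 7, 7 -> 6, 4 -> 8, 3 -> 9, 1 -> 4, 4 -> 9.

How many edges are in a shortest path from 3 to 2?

Distance 0: 3.
Distance 1: 9.
Distance 2: 5, 7.
Distance 3: 6.
Distance 4: 4.
Distance 5: 8.
Distance 6: 2 — contains 2.

6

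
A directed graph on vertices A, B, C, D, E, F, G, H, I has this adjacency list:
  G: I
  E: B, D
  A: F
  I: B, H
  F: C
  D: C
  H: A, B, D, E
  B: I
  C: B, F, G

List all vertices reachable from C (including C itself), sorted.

Start at C.
Its neighbours: B, F, G.
Then their neighbours: I.
Then next layer: H.
Then next layer: A, D, E.
Every vertex is now reached.

A, B, C, D, E, F, G, H, I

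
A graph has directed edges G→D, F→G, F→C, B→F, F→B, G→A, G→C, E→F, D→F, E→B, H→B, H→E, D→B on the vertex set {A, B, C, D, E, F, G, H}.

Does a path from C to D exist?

No

C has no outgoing edges, so nothing is reachable from it.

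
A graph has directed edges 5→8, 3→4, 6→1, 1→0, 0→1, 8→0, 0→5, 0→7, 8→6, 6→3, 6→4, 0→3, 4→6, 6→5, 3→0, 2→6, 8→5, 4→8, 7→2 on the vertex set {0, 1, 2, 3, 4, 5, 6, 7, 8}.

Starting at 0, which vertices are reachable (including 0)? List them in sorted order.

Start at 0.
Its neighbours: 1, 3, 5, 7.
Then their neighbours: 2, 4, 8.
Then next layer: 6.
Every vertex is now reached.

0, 1, 2, 3, 4, 5, 6, 7, 8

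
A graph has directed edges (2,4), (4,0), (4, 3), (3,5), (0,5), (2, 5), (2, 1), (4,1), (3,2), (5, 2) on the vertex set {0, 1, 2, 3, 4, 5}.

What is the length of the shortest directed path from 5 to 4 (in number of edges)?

Distance 0: 5.
Distance 1: 2.
Distance 2: 1, 4 — contains 4.

2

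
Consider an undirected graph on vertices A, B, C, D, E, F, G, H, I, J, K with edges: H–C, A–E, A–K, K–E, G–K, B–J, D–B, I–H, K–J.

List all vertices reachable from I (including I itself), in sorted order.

C, H, I

Start at I.
Its neighbours: H.
Then their neighbours: C.
Nothing further is reachable.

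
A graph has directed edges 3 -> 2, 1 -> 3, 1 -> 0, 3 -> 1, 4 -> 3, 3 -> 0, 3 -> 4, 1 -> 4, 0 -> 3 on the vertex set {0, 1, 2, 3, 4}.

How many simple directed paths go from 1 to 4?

1→0→3→4
1→3→4
1→4

3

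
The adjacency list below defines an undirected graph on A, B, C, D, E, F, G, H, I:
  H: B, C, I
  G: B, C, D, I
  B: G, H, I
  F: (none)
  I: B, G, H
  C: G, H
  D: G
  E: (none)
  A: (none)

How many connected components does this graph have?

From A: component {A}.
From B: component {B, C, D, G, H, I}.
From E: component {E}.
From F: component {F}.
That's 4 components.

4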